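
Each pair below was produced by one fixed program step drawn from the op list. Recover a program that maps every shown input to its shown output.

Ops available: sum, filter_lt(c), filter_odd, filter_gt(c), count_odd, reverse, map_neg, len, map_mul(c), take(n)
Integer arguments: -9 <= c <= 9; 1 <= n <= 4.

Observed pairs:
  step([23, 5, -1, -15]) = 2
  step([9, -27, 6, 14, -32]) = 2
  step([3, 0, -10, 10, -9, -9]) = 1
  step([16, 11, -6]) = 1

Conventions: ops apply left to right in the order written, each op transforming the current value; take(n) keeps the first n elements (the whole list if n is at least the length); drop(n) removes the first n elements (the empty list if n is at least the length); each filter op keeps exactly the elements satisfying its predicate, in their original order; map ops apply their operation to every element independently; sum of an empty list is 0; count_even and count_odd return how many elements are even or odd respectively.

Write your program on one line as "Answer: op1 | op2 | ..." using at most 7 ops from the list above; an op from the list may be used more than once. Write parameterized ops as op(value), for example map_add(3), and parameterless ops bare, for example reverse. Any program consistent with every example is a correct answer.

take(2) | map_mul(-9) | map_neg | map_mul(7) | reverse | count_odd

Check, running the answer program on each example:
  [23, 5, -1, -15] -> [23, 5] -> [-207, -45] -> [207, 45] -> [1449, 315] -> [315, 1449] -> 2
  [9, -27, 6, 14, -32] -> [9, -27] -> [-81, 243] -> [81, -243] -> [567, -1701] -> [-1701, 567] -> 2
  [3, 0, -10, 10, -9, -9] -> [3, 0] -> [-27, 0] -> [27, 0] -> [189, 0] -> [0, 189] -> 1
  [16, 11, -6] -> [16, 11] -> [-144, -99] -> [144, 99] -> [1008, 693] -> [693, 1008] -> 1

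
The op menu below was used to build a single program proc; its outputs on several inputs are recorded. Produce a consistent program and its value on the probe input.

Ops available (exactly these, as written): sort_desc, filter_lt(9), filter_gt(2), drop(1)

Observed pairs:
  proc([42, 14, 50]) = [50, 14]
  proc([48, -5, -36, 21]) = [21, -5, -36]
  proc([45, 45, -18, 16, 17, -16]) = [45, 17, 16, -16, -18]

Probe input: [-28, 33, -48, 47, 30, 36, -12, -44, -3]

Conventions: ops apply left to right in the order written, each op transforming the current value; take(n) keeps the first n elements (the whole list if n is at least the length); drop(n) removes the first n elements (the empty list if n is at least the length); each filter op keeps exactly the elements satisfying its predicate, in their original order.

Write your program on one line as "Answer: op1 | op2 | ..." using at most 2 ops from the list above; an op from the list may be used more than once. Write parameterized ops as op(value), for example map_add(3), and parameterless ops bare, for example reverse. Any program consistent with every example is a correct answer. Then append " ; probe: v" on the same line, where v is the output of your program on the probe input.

drop(1) | sort_desc ; probe: [47, 36, 33, 30, -3, -12, -44, -48]

Check, running the answer program on each example:
  [42, 14, 50] -> [14, 50] -> [50, 14]
  [48, -5, -36, 21] -> [-5, -36, 21] -> [21, -5, -36]
  [45, 45, -18, 16, 17, -16] -> [45, -18, 16, 17, -16] -> [45, 17, 16, -16, -18]
  probe: [-28, 33, -48, 47, 30, 36, -12, -44, -3] -> [33, -48, 47, 30, 36, -12, -44, -3] -> [47, 36, 33, 30, -3, -12, -44, -48]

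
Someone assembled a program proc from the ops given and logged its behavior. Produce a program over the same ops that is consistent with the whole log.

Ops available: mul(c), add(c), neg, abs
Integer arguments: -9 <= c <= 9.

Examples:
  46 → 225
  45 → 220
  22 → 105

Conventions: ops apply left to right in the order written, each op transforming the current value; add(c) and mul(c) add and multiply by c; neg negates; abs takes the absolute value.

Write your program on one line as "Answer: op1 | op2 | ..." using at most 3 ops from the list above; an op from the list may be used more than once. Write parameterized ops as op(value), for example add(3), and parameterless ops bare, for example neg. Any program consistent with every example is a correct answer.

mul(-5) | abs | add(-5)

Check, running the answer program on each example:
  46 -> -230 -> 230 -> 225
  45 -> -225 -> 225 -> 220
  22 -> -110 -> 110 -> 105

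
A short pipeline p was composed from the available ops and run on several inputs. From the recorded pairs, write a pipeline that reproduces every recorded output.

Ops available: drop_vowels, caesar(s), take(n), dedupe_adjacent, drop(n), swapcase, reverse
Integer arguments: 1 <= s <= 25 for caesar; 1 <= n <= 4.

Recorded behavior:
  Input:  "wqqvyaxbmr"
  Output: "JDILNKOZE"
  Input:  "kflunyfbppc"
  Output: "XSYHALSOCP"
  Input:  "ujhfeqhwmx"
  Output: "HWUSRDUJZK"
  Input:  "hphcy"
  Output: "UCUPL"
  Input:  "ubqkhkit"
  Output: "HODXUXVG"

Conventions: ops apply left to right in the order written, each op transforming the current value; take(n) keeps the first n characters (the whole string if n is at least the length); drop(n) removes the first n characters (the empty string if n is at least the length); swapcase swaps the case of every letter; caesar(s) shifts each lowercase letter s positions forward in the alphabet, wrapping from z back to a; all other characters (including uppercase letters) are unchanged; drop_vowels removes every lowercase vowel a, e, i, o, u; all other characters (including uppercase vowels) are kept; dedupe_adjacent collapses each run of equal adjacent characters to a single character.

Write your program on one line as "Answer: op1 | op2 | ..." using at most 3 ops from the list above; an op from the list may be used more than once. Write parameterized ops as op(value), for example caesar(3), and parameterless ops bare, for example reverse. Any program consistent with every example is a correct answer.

caesar(13) | swapcase | dedupe_adjacent

Check, running the answer program on each example:
  "wqqvyaxbmr" -> "jddilnkoze" -> "JDDILNKOZE" -> "JDILNKOZE"
  "kflunyfbppc" -> "xsyhalsoccp" -> "XSYHALSOCCP" -> "XSYHALSOCP"
  "ujhfeqhwmx" -> "hwusrdujzk" -> "HWUSRDUJZK" -> "HWUSRDUJZK"
  "hphcy" -> "ucupl" -> "UCUPL" -> "UCUPL"
  "ubqkhkit" -> "hodxuxvg" -> "HODXUXVG" -> "HODXUXVG"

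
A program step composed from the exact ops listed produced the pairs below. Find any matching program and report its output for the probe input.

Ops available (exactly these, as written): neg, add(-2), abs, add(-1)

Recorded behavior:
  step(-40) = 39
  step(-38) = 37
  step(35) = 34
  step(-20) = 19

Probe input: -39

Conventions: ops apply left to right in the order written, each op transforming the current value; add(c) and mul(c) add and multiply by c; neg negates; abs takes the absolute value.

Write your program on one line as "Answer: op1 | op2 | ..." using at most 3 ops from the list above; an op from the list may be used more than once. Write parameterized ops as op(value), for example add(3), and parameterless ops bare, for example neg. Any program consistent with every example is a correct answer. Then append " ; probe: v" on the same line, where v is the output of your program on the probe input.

abs | add(-1) ; probe: 38

Check, running the answer program on each example:
  -40 -> 40 -> 39
  -38 -> 38 -> 37
  35 -> 35 -> 34
  -20 -> 20 -> 19
  probe: -39 -> 39 -> 38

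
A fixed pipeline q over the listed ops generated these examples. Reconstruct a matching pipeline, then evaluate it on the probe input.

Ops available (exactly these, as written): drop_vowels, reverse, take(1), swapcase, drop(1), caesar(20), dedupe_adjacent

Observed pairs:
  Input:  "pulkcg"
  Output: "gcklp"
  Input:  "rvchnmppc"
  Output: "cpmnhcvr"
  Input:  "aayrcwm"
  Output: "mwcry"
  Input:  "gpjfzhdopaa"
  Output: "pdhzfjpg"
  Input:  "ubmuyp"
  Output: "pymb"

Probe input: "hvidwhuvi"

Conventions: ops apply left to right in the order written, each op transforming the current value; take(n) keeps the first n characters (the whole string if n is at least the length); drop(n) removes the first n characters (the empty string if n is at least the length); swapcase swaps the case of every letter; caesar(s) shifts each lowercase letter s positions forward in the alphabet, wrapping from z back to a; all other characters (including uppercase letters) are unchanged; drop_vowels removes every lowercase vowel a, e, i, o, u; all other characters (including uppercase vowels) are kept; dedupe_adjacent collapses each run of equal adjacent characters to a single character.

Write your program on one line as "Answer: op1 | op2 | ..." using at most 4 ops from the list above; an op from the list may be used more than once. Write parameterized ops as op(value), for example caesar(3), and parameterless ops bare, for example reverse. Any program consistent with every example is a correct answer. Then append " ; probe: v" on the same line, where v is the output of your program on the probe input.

reverse | drop_vowels | dedupe_adjacent ; probe: "vhwdvh"

Check, running the answer program on each example:
  "pulkcg" -> "gcklup" -> "gcklp" -> "gcklp"
  "rvchnmppc" -> "cppmnhcvr" -> "cppmnhcvr" -> "cpmnhcvr"
  "aayrcwm" -> "mwcryaa" -> "mwcry" -> "mwcry"
  "gpjfzhdopaa" -> "aapodhzfjpg" -> "pdhzfjpg" -> "pdhzfjpg"
  "ubmuyp" -> "pyumbu" -> "pymb" -> "pymb"
  probe: "hvidwhuvi" -> "ivuhwdivh" -> "vhwdvh" -> "vhwdvh"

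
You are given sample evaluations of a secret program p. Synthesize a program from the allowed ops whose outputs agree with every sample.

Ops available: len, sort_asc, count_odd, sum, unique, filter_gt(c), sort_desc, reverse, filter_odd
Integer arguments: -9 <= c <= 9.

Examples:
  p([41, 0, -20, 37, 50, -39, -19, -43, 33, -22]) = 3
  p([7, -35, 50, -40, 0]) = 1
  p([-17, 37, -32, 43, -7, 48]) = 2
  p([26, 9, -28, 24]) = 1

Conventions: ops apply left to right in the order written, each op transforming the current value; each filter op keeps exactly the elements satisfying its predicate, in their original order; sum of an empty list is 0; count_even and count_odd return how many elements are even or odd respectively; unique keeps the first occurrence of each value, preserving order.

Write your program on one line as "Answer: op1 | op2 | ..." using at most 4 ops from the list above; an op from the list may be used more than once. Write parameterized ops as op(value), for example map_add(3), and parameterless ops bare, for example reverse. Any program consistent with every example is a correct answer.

filter_gt(4) | sort_desc | filter_odd | count_odd

Check, running the answer program on each example:
  [41, 0, -20, 37, 50, -39, -19, -43, 33, -22] -> [41, 37, 50, 33] -> [50, 41, 37, 33] -> [41, 37, 33] -> 3
  [7, -35, 50, -40, 0] -> [7, 50] -> [50, 7] -> [7] -> 1
  [-17, 37, -32, 43, -7, 48] -> [37, 43, 48] -> [48, 43, 37] -> [43, 37] -> 2
  [26, 9, -28, 24] -> [26, 9, 24] -> [26, 24, 9] -> [9] -> 1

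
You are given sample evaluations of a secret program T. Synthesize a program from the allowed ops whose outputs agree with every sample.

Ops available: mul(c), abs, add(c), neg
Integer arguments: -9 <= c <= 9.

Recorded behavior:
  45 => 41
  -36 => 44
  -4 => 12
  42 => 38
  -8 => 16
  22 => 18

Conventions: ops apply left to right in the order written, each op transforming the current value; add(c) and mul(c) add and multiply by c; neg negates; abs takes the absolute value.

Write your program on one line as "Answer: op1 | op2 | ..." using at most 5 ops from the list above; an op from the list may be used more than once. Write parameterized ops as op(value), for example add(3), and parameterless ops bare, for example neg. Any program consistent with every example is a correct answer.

add(2) | add(-8) | neg | abs | add(2)

Check, running the answer program on each example:
  45 -> 47 -> 39 -> -39 -> 39 -> 41
  -36 -> -34 -> -42 -> 42 -> 42 -> 44
  -4 -> -2 -> -10 -> 10 -> 10 -> 12
  42 -> 44 -> 36 -> -36 -> 36 -> 38
  -8 -> -6 -> -14 -> 14 -> 14 -> 16
  22 -> 24 -> 16 -> -16 -> 16 -> 18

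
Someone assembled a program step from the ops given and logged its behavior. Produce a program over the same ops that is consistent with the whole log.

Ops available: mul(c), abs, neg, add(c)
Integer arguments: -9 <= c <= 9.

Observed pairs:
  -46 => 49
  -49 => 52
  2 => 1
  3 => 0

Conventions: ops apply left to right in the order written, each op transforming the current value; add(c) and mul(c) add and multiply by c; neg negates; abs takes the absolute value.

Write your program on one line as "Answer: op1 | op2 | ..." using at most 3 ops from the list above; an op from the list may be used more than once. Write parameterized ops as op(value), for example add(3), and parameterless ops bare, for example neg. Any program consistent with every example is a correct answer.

add(2) | add(-5) | neg

Check, running the answer program on each example:
  -46 -> -44 -> -49 -> 49
  -49 -> -47 -> -52 -> 52
  2 -> 4 -> -1 -> 1
  3 -> 5 -> 0 -> 0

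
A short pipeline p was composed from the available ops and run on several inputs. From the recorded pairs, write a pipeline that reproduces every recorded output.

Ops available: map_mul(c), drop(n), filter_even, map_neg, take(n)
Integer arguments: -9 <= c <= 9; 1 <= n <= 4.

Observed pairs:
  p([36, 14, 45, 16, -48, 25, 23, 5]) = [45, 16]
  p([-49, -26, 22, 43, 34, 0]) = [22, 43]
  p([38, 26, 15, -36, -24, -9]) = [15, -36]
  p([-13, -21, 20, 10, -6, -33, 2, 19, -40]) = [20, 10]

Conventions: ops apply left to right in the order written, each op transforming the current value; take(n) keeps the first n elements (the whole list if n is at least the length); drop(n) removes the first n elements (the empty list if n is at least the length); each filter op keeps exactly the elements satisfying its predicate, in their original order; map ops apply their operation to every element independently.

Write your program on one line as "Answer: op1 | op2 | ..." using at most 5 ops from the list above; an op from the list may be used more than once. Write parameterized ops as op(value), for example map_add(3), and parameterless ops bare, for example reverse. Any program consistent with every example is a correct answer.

map_neg | take(4) | drop(2) | map_neg

Check, running the answer program on each example:
  [36, 14, 45, 16, -48, 25, 23, 5] -> [-36, -14, -45, -16, 48, -25, -23, -5] -> [-36, -14, -45, -16] -> [-45, -16] -> [45, 16]
  [-49, -26, 22, 43, 34, 0] -> [49, 26, -22, -43, -34, 0] -> [49, 26, -22, -43] -> [-22, -43] -> [22, 43]
  [38, 26, 15, -36, -24, -9] -> [-38, -26, -15, 36, 24, 9] -> [-38, -26, -15, 36] -> [-15, 36] -> [15, -36]
  [-13, -21, 20, 10, -6, -33, 2, 19, -40] -> [13, 21, -20, -10, 6, 33, -2, -19, 40] -> [13, 21, -20, -10] -> [-20, -10] -> [20, 10]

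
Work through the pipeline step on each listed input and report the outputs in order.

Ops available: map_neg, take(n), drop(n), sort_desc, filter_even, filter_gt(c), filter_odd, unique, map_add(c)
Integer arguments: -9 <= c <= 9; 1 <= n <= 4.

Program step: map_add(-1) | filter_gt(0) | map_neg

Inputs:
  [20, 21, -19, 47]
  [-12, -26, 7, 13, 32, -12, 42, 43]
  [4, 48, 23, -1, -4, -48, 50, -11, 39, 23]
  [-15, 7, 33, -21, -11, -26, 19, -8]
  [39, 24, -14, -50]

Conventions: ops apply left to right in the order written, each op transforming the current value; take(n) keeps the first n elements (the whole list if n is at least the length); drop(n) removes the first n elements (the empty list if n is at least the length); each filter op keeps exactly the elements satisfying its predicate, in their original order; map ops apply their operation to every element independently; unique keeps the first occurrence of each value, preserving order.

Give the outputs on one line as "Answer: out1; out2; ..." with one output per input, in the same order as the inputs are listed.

Execution, op by op:
  [20, 21, -19, 47] -> [19, 20, -20, 46] -> [19, 20, 46] -> [-19, -20, -46]
  [-12, -26, 7, 13, 32, -12, 42, 43] -> [-13, -27, 6, 12, 31, -13, 41, 42] -> [6, 12, 31, 41, 42] -> [-6, -12, -31, -41, -42]
  [4, 48, 23, -1, -4, -48, 50, -11, 39, 23] -> [3, 47, 22, -2, -5, -49, 49, -12, 38, 22] -> [3, 47, 22, 49, 38, 22] -> [-3, -47, -22, -49, -38, -22]
  [-15, 7, 33, -21, -11, -26, 19, -8] -> [-16, 6, 32, -22, -12, -27, 18, -9] -> [6, 32, 18] -> [-6, -32, -18]
  [39, 24, -14, -50] -> [38, 23, -15, -51] -> [38, 23] -> [-38, -23]

[-19, -20, -46]; [-6, -12, -31, -41, -42]; [-3, -47, -22, -49, -38, -22]; [-6, -32, -18]; [-38, -23]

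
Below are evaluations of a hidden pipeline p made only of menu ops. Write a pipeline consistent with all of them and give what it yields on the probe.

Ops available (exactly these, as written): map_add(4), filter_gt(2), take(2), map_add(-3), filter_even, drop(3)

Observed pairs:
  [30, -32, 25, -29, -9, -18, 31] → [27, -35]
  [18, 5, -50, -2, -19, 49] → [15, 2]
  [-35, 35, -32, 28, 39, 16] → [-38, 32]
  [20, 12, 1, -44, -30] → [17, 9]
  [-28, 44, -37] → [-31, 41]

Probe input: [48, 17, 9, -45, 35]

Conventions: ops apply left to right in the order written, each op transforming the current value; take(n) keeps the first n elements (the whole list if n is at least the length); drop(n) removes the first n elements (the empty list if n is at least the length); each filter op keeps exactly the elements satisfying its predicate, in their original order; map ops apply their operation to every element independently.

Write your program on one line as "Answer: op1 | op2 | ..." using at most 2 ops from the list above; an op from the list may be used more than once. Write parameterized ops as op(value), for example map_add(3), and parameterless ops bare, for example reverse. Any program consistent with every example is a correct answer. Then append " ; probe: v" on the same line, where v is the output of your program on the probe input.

take(2) | map_add(-3) ; probe: [45, 14]

Check, running the answer program on each example:
  [30, -32, 25, -29, -9, -18, 31] -> [30, -32] -> [27, -35]
  [18, 5, -50, -2, -19, 49] -> [18, 5] -> [15, 2]
  [-35, 35, -32, 28, 39, 16] -> [-35, 35] -> [-38, 32]
  [20, 12, 1, -44, -30] -> [20, 12] -> [17, 9]
  [-28, 44, -37] -> [-28, 44] -> [-31, 41]
  probe: [48, 17, 9, -45, 35] -> [48, 17] -> [45, 14]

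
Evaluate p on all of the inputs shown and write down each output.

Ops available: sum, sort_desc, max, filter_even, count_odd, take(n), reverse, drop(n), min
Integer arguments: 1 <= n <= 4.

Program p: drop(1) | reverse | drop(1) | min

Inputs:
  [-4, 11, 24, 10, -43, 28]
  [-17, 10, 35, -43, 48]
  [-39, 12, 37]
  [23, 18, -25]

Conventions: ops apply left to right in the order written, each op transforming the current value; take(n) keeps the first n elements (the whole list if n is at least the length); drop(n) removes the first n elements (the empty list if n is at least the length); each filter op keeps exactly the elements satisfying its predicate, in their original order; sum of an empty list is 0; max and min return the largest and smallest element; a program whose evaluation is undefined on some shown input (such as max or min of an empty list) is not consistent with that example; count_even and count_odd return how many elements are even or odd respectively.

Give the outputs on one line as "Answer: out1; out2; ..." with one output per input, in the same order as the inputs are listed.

Execution, op by op:
  [-4, 11, 24, 10, -43, 28] -> [11, 24, 10, -43, 28] -> [28, -43, 10, 24, 11] -> [-43, 10, 24, 11] -> -43
  [-17, 10, 35, -43, 48] -> [10, 35, -43, 48] -> [48, -43, 35, 10] -> [-43, 35, 10] -> -43
  [-39, 12, 37] -> [12, 37] -> [37, 12] -> [12] -> 12
  [23, 18, -25] -> [18, -25] -> [-25, 18] -> [18] -> 18

-43; -43; 12; 18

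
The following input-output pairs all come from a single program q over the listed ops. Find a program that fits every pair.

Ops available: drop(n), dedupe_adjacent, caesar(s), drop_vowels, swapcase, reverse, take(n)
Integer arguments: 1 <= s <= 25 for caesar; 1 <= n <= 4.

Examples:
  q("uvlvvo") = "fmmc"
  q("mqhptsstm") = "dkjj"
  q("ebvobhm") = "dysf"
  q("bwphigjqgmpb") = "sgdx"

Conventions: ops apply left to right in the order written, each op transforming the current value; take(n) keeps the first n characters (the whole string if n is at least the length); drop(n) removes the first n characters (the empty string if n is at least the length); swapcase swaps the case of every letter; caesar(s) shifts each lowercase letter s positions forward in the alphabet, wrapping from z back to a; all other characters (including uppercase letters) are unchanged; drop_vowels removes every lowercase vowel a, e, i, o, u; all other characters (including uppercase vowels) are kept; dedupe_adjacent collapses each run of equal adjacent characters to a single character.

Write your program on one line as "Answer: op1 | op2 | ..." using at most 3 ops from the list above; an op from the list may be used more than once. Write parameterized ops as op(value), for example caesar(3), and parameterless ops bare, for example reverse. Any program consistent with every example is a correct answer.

reverse | caesar(17) | take(4)

Check, running the answer program on each example:
  "uvlvvo" -> "ovvlvu" -> "fmmcml" -> "fmmc"
  "mqhptsstm" -> "mtsstphqm" -> "dkjjkgyhd" -> "dkjj"
  "ebvobhm" -> "mhbovbe" -> "dysfmsv" -> "dysf"
  "bwphigjqgmpb" -> "bpmgqjgihpwb" -> "sgdxhaxzygns" -> "sgdx"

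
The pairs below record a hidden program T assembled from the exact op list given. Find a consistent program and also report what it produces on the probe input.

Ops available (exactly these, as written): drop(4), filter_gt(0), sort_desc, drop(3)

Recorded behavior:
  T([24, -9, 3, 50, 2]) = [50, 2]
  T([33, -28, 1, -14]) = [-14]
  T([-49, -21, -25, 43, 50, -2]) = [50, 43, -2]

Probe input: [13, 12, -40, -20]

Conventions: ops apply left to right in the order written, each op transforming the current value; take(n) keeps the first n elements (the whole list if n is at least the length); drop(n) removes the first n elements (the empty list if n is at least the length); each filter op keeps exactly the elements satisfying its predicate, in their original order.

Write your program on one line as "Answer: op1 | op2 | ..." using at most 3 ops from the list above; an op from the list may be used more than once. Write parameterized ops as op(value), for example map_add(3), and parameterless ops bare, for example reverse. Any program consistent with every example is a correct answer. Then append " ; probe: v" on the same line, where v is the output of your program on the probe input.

drop(3) | sort_desc ; probe: [-20]

Check, running the answer program on each example:
  [24, -9, 3, 50, 2] -> [50, 2] -> [50, 2]
  [33, -28, 1, -14] -> [-14] -> [-14]
  [-49, -21, -25, 43, 50, -2] -> [43, 50, -2] -> [50, 43, -2]
  probe: [13, 12, -40, -20] -> [-20] -> [-20]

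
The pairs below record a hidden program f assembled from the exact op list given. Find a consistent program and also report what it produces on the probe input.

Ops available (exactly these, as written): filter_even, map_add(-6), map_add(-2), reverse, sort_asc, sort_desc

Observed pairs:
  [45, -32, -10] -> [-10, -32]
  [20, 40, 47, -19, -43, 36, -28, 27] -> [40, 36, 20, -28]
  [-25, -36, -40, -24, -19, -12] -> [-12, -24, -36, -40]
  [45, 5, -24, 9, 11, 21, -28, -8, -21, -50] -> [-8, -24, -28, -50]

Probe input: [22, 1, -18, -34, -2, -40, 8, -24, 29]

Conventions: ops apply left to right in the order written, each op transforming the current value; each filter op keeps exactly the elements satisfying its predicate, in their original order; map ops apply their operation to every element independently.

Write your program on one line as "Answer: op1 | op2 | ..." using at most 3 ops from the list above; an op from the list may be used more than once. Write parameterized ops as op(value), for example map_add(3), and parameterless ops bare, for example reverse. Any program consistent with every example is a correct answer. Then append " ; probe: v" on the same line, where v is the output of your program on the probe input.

sort_desc | filter_even ; probe: [22, 8, -2, -18, -24, -34, -40]

Check, running the answer program on each example:
  [45, -32, -10] -> [45, -10, -32] -> [-10, -32]
  [20, 40, 47, -19, -43, 36, -28, 27] -> [47, 40, 36, 27, 20, -19, -28, -43] -> [40, 36, 20, -28]
  [-25, -36, -40, -24, -19, -12] -> [-12, -19, -24, -25, -36, -40] -> [-12, -24, -36, -40]
  [45, 5, -24, 9, 11, 21, -28, -8, -21, -50] -> [45, 21, 11, 9, 5, -8, -21, -24, -28, -50] -> [-8, -24, -28, -50]
  probe: [22, 1, -18, -34, -2, -40, 8, -24, 29] -> [29, 22, 8, 1, -2, -18, -24, -34, -40] -> [22, 8, -2, -18, -24, -34, -40]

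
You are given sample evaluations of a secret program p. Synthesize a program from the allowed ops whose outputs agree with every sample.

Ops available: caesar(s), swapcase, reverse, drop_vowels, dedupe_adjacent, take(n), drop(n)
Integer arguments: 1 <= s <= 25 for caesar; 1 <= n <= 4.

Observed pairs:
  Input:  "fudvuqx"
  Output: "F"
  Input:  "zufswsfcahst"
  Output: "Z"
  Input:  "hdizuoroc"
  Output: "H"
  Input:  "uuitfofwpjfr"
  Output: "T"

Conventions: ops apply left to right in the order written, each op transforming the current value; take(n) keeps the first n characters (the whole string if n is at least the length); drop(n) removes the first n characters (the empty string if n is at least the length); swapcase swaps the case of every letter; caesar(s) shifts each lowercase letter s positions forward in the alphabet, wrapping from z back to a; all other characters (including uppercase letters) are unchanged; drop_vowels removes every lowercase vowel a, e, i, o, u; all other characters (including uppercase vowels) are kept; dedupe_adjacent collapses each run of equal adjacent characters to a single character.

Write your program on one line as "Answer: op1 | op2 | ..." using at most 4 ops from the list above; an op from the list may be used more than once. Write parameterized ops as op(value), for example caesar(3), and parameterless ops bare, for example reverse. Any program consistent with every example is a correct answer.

dedupe_adjacent | drop_vowels | swapcase | take(1)

Check, running the answer program on each example:
  "fudvuqx" -> "fudvuqx" -> "fdvqx" -> "FDVQX" -> "F"
  "zufswsfcahst" -> "zufswsfcahst" -> "zfswsfchst" -> "ZFSWSFCHST" -> "Z"
  "hdizuoroc" -> "hdizuoroc" -> "hdzrc" -> "HDZRC" -> "H"
  "uuitfofwpjfr" -> "uitfofwpjfr" -> "tffwpjfr" -> "TFFWPJFR" -> "T"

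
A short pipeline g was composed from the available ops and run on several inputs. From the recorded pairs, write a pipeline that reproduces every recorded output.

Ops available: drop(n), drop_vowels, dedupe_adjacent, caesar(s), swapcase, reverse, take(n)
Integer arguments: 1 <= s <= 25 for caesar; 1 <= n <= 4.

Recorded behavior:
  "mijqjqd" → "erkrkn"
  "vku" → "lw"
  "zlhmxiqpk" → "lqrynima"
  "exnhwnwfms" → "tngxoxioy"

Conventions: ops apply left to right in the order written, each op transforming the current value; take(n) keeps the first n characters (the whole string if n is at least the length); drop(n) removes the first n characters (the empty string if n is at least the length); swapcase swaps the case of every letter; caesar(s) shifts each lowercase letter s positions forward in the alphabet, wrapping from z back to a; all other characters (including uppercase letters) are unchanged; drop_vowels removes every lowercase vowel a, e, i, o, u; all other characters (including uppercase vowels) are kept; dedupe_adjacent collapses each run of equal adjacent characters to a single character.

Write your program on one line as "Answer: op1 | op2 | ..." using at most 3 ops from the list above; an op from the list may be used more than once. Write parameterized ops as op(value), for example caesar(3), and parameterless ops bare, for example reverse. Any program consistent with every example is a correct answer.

drop_vowels | caesar(1) | reverse

Check, running the answer program on each example:
  "mijqjqd" -> "mjqjqd" -> "nkrkre" -> "erkrkn"
  "vku" -> "vk" -> "wl" -> "lw"
  "zlhmxiqpk" -> "zlhmxqpk" -> "aminyrql" -> "lqrynima"
  "exnhwnwfms" -> "xnhwnwfms" -> "yoixoxgnt" -> "tngxoxioy"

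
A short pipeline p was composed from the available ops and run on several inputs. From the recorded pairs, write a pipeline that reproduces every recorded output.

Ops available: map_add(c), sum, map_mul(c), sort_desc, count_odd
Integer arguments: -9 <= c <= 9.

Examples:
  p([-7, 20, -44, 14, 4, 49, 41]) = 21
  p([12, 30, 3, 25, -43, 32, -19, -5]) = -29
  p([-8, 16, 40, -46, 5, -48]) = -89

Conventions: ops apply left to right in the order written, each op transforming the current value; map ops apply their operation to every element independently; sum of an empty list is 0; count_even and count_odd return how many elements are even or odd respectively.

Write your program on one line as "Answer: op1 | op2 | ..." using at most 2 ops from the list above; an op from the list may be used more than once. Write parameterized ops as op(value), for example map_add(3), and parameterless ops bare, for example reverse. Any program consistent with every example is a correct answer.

map_add(-8) | sum

Check, running the answer program on each example:
  [-7, 20, -44, 14, 4, 49, 41] -> [-15, 12, -52, 6, -4, 41, 33] -> 21
  [12, 30, 3, 25, -43, 32, -19, -5] -> [4, 22, -5, 17, -51, 24, -27, -13] -> -29
  [-8, 16, 40, -46, 5, -48] -> [-16, 8, 32, -54, -3, -56] -> -89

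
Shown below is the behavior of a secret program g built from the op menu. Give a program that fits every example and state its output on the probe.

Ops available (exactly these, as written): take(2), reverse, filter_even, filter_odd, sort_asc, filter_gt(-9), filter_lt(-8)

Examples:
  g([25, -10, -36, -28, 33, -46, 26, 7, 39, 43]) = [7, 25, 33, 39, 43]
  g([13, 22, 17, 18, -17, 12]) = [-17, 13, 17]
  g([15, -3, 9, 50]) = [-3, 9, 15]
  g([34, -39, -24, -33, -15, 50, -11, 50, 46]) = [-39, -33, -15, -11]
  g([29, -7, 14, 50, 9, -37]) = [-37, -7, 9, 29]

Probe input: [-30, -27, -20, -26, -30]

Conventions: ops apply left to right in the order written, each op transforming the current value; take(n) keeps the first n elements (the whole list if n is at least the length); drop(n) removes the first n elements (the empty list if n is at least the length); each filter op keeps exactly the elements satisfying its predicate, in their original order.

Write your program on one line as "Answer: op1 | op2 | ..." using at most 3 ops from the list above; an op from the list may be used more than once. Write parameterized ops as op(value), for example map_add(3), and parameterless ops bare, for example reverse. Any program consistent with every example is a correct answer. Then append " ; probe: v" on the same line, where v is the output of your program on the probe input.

filter_odd | reverse | sort_asc ; probe: [-27]

Check, running the answer program on each example:
  [25, -10, -36, -28, 33, -46, 26, 7, 39, 43] -> [25, 33, 7, 39, 43] -> [43, 39, 7, 33, 25] -> [7, 25, 33, 39, 43]
  [13, 22, 17, 18, -17, 12] -> [13, 17, -17] -> [-17, 17, 13] -> [-17, 13, 17]
  [15, -3, 9, 50] -> [15, -3, 9] -> [9, -3, 15] -> [-3, 9, 15]
  [34, -39, -24, -33, -15, 50, -11, 50, 46] -> [-39, -33, -15, -11] -> [-11, -15, -33, -39] -> [-39, -33, -15, -11]
  [29, -7, 14, 50, 9, -37] -> [29, -7, 9, -37] -> [-37, 9, -7, 29] -> [-37, -7, 9, 29]
  probe: [-30, -27, -20, -26, -30] -> [-27] -> [-27] -> [-27]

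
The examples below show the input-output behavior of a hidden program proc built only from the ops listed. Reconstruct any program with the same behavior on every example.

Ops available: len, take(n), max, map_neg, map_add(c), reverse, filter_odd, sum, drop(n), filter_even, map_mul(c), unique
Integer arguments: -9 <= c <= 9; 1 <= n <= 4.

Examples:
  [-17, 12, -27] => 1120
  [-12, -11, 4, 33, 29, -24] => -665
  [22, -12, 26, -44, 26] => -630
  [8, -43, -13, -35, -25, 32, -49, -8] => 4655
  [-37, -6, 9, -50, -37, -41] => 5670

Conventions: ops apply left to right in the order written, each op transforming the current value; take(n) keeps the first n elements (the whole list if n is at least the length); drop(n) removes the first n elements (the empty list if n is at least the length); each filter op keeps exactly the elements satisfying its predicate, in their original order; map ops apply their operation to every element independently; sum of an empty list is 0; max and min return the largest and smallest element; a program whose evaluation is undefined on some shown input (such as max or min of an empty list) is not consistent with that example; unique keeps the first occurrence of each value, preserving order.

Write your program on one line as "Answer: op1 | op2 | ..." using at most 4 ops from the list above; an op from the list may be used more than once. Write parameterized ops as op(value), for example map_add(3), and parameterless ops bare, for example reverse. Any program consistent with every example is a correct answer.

map_mul(-7) | map_mul(-5) | map_neg | sum

Check, running the answer program on each example:
  [-17, 12, -27] -> [119, -84, 189] -> [-595, 420, -945] -> [595, -420, 945] -> 1120
  [-12, -11, 4, 33, 29, -24] -> [84, 77, -28, -231, -203, 168] -> [-420, -385, 140, 1155, 1015, -840] -> [420, 385, -140, -1155, -1015, 840] -> -665
  [22, -12, 26, -44, 26] -> [-154, 84, -182, 308, -182] -> [770, -420, 910, -1540, 910] -> [-770, 420, -910, 1540, -910] -> -630
  [8, -43, -13, -35, -25, 32, -49, -8] -> [-56, 301, 91, 245, 175, -224, 343, 56] -> [280, -1505, -455, -1225, -875, 1120, -1715, -280] -> [-280, 1505, 455, 1225, 875, -1120, 1715, 280] -> 4655
  [-37, -6, 9, -50, -37, -41] -> [259, 42, -63, 350, 259, 287] -> [-1295, -210, 315, -1750, -1295, -1435] -> [1295, 210, -315, 1750, 1295, 1435] -> 5670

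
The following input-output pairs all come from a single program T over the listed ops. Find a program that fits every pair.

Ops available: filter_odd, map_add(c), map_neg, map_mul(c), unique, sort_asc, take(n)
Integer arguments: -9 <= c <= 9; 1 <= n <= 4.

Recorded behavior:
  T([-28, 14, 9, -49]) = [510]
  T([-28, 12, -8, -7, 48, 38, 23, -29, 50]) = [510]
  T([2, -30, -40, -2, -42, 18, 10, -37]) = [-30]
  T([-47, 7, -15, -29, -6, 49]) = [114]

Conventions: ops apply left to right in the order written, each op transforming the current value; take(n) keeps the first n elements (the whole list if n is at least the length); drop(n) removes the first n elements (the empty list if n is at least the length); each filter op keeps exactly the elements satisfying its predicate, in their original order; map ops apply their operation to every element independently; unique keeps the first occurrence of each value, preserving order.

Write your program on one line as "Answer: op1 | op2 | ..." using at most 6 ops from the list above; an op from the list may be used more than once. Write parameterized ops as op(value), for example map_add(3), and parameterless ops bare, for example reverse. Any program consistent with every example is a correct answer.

map_mul(-3) | map_add(1) | filter_odd | map_mul(6) | take(1)

Check, running the answer program on each example:
  [-28, 14, 9, -49] -> [84, -42, -27, 147] -> [85, -41, -26, 148] -> [85, -41] -> [510, -246] -> [510]
  [-28, 12, -8, -7, 48, 38, 23, -29, 50] -> [84, -36, 24, 21, -144, -114, -69, 87, -150] -> [85, -35, 25, 22, -143, -113, -68, 88, -149] -> [85, -35, 25, -143, -113, -149] -> [510, -210, 150, -858, -678, -894] -> [510]
  [2, -30, -40, -2, -42, 18, 10, -37] -> [-6, 90, 120, 6, 126, -54, -30, 111] -> [-5, 91, 121, 7, 127, -53, -29, 112] -> [-5, 91, 121, 7, 127, -53, -29] -> [-30, 546, 726, 42, 762, -318, -174] -> [-30]
  [-47, 7, -15, -29, -6, 49] -> [141, -21, 45, 87, 18, -147] -> [142, -20, 46, 88, 19, -146] -> [19] -> [114] -> [114]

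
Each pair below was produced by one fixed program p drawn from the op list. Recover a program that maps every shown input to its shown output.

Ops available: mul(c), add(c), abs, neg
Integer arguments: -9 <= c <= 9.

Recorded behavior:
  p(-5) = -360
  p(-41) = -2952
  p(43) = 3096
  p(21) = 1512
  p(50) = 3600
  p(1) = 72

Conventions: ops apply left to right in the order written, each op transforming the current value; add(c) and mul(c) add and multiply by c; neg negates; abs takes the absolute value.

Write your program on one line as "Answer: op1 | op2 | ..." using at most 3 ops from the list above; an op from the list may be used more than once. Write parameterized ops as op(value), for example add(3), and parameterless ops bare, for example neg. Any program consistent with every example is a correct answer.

mul(-9) | mul(8) | neg

Check, running the answer program on each example:
  -5 -> 45 -> 360 -> -360
  -41 -> 369 -> 2952 -> -2952
  43 -> -387 -> -3096 -> 3096
  21 -> -189 -> -1512 -> 1512
  50 -> -450 -> -3600 -> 3600
  1 -> -9 -> -72 -> 72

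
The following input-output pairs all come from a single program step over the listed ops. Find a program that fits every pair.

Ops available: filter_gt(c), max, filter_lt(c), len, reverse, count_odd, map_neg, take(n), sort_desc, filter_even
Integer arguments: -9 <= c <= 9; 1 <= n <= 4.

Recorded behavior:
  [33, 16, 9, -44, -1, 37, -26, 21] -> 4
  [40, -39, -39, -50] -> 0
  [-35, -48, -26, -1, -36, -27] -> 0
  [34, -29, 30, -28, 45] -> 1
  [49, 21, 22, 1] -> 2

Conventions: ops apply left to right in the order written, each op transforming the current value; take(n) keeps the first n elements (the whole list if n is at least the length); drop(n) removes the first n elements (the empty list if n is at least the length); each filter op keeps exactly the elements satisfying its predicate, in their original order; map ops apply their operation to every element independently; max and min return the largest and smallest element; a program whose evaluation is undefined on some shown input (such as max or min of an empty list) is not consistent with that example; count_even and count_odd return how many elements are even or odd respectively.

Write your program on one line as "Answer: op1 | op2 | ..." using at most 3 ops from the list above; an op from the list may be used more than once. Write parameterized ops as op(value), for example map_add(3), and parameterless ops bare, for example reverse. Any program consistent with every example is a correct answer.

filter_gt(-1) | filter_gt(3) | count_odd

Check, running the answer program on each example:
  [33, 16, 9, -44, -1, 37, -26, 21] -> [33, 16, 9, 37, 21] -> [33, 16, 9, 37, 21] -> 4
  [40, -39, -39, -50] -> [40] -> [40] -> 0
  [-35, -48, -26, -1, -36, -27] -> [] -> [] -> 0
  [34, -29, 30, -28, 45] -> [34, 30, 45] -> [34, 30, 45] -> 1
  [49, 21, 22, 1] -> [49, 21, 22, 1] -> [49, 21, 22] -> 2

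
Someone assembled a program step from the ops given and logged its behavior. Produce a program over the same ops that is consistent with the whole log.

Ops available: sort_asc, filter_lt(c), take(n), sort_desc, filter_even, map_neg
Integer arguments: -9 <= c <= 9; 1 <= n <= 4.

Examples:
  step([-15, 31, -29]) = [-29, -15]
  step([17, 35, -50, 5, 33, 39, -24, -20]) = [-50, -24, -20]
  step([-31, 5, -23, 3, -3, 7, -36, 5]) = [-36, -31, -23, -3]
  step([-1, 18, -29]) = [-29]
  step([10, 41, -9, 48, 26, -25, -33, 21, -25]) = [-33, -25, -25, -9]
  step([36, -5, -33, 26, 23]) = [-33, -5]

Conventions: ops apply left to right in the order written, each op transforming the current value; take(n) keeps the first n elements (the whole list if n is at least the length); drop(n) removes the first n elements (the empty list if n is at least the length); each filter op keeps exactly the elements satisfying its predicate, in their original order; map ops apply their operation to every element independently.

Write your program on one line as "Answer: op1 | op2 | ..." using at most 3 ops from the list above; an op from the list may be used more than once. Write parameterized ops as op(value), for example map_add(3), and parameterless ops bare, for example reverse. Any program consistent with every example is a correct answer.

sort_asc | filter_lt(-1)

Check, running the answer program on each example:
  [-15, 31, -29] -> [-29, -15, 31] -> [-29, -15]
  [17, 35, -50, 5, 33, 39, -24, -20] -> [-50, -24, -20, 5, 17, 33, 35, 39] -> [-50, -24, -20]
  [-31, 5, -23, 3, -3, 7, -36, 5] -> [-36, -31, -23, -3, 3, 5, 5, 7] -> [-36, -31, -23, -3]
  [-1, 18, -29] -> [-29, -1, 18] -> [-29]
  [10, 41, -9, 48, 26, -25, -33, 21, -25] -> [-33, -25, -25, -9, 10, 21, 26, 41, 48] -> [-33, -25, -25, -9]
  [36, -5, -33, 26, 23] -> [-33, -5, 23, 26, 36] -> [-33, -5]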